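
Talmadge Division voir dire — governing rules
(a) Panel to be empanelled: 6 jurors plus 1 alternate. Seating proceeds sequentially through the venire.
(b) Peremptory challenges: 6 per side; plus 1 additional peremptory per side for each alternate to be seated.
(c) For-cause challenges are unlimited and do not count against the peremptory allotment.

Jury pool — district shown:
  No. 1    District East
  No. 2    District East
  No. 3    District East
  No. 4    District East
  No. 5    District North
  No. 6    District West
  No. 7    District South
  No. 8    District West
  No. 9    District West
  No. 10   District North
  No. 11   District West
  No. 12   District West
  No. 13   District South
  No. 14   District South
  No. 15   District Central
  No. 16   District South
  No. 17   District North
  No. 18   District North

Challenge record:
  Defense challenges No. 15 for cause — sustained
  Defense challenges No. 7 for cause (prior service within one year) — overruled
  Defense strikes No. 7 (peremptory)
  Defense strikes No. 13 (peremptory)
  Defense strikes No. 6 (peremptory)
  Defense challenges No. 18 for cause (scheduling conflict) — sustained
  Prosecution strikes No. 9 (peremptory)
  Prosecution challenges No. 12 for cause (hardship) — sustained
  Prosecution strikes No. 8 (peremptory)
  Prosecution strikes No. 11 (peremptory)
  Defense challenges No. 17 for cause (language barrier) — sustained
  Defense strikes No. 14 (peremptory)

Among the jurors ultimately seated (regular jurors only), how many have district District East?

Removed: #6, #7, #8, #9, #11, #12, #13, #14, #15, #17, #18.
Seated jurors 1–6: #1, #2, #3, #4, #5, #10 (alternates #16 not counted).
Of those, in District East: #1, #2, #3, #4 → 4.

4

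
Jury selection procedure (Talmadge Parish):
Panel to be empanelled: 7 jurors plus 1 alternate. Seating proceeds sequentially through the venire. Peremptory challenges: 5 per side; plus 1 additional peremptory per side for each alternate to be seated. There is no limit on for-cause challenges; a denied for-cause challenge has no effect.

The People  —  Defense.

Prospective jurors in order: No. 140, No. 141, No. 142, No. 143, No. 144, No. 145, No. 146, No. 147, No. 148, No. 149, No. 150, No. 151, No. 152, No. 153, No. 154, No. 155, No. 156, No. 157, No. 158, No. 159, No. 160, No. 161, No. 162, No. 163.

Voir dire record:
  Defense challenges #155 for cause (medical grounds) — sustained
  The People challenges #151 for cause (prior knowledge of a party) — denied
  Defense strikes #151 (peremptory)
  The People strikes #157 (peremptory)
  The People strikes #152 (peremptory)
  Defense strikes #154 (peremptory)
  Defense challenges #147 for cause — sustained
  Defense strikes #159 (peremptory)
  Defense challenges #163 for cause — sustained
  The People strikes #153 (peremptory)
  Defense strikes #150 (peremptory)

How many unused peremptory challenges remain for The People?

The People allotment: 5 base + 1 × 1 alternate = 6.
The People peremptories used: #157, #152, #153 — 3 (the for-cause on #151 doesn't count).
Remaining: 6 − 3 = 3.

3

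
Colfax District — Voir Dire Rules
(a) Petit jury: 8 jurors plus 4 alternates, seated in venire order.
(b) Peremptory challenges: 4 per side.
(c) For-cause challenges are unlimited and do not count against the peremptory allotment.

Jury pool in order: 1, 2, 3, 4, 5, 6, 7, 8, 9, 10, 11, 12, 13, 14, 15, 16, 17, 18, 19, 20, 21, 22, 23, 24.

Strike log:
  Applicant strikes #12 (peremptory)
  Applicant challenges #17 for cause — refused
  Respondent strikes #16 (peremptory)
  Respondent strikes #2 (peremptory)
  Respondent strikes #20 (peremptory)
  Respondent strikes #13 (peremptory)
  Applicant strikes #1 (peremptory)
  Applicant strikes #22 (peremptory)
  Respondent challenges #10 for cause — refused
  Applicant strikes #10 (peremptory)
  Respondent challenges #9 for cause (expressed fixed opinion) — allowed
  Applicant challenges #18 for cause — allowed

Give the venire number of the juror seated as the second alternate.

17

Removed: #1, #2, #9, #10, #12, #13, #16, #18, #20, #22. (#17 stays — for-cause denied.)
Seating in order: seats 1–8 → #3, #4, #5, #6, #7, #8, #11, #14; alternates → #15, #17, #19, #21.
So alternate 2 is #17.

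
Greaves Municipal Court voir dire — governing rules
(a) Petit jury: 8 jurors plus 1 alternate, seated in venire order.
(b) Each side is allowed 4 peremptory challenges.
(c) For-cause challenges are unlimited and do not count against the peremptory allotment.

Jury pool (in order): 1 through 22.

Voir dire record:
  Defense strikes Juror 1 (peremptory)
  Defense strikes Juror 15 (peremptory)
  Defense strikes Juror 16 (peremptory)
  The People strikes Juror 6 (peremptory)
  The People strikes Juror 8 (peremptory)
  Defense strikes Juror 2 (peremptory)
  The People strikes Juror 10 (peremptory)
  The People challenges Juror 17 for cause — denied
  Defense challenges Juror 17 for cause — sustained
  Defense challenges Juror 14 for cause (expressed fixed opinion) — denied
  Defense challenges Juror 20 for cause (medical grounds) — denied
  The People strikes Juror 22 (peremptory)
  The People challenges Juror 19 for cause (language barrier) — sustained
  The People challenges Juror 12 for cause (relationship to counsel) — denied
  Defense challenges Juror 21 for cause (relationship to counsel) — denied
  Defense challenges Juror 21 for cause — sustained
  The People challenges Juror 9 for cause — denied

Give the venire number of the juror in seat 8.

Removed: #1, #2, #6, #8, #10, #15, #16, #17, #19, #21, #22. (#9, #12, #14, #20 stay — for-cause denied.)
Seating in order: seats 1–8 → #3, #4, #5, #7, #9, #11, #12, #13; alternates → #14.
So seat 8 is #13.

13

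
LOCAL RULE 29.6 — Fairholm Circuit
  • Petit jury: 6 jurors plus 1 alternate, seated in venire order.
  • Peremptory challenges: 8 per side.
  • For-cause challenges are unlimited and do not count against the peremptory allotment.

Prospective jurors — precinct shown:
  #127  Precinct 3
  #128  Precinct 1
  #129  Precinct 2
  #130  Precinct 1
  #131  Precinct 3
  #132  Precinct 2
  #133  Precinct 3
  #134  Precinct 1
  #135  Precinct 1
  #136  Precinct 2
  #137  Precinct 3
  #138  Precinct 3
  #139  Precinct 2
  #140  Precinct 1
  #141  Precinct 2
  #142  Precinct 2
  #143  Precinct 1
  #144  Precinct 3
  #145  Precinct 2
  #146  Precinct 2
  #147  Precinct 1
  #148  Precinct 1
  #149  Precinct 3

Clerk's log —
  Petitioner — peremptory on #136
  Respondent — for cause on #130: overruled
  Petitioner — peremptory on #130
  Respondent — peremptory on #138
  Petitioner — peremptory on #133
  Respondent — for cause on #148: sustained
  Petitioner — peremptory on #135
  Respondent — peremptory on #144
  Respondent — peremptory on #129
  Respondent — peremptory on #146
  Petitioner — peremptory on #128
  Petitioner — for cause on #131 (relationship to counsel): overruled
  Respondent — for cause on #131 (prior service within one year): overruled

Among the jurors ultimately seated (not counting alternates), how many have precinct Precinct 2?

Removed: #128, #129, #130, #133, #135, #136, #138, #144, #146, #148.
Seated jurors 1–6: #127, #131, #132, #134, #137, #139 (alternates #140 not counted).
Of those, in Precinct 2: #132, #139 → 2.

2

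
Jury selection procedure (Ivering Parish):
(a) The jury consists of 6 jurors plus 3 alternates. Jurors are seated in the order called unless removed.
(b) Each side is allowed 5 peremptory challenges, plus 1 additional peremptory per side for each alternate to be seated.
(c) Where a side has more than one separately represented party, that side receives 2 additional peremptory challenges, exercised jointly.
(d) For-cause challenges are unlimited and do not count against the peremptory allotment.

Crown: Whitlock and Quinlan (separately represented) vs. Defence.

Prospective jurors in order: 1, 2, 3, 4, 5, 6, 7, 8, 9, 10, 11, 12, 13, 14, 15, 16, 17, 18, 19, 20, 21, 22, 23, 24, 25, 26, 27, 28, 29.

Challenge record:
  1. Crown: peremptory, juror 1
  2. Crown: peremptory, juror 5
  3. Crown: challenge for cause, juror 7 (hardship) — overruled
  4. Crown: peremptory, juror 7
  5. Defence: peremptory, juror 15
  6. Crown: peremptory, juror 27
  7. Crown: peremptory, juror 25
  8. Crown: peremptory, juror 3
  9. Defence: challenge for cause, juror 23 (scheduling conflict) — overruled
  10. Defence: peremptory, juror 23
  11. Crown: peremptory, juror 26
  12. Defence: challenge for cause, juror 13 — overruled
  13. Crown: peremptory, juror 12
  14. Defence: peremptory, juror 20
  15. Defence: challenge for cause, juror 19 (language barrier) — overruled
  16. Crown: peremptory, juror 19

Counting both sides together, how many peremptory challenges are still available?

6

Crown allotment: 5 base + 1 × 3 alternates + 2 multi-party = 10. Defence allotment: 5 base + 1 × 3 alternates = 8.
Crown peremptories used: #1, #5, #7, #27, #25, #3, #26, #12, #19 — 9 (the for-cause on #7 doesn't count).
Defence peremptories used: #15, #23, #20 — 3 (for-cause on #23, #13, #19 don't count).
Remaining: (10 − 9) + (8 − 3) = 6.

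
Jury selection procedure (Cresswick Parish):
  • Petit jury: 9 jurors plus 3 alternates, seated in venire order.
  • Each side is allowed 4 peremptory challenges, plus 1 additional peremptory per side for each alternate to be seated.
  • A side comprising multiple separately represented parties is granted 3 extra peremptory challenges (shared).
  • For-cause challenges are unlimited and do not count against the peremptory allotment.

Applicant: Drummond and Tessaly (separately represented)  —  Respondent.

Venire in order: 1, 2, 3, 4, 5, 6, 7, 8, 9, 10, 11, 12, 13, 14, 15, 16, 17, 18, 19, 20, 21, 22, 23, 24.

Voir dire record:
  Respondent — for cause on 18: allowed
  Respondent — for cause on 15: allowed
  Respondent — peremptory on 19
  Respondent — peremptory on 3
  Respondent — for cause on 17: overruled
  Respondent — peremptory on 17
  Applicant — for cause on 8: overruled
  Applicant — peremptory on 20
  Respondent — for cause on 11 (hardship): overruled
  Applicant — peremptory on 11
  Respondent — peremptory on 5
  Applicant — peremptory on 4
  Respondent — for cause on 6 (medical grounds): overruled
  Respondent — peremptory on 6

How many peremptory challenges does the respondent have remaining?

Respondent allotment: 4 base + 1 × 3 alternates = 7.
Respondent peremptories used: #19, #3, #17, #5, #6 — 5 (for-cause on #18, #15, #17, #11, #6 don't count).
Remaining: 7 − 5 = 2.

2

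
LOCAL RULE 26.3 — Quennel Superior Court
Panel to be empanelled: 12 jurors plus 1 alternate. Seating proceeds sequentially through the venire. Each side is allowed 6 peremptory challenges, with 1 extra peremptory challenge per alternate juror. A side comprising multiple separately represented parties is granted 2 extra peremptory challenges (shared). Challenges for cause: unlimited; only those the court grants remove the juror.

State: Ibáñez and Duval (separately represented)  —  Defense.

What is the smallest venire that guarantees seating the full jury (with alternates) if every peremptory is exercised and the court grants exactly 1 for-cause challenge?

30

Seats to fill: 12 + 1 alternates = 13.
Peremptories — State: 6 + 1×1 + 2 = 9; Defense: 6 + 1×1 = 7; total 16.
For-cause removals: 1.
Minimum venire: 13 + 16 + 1 = 30.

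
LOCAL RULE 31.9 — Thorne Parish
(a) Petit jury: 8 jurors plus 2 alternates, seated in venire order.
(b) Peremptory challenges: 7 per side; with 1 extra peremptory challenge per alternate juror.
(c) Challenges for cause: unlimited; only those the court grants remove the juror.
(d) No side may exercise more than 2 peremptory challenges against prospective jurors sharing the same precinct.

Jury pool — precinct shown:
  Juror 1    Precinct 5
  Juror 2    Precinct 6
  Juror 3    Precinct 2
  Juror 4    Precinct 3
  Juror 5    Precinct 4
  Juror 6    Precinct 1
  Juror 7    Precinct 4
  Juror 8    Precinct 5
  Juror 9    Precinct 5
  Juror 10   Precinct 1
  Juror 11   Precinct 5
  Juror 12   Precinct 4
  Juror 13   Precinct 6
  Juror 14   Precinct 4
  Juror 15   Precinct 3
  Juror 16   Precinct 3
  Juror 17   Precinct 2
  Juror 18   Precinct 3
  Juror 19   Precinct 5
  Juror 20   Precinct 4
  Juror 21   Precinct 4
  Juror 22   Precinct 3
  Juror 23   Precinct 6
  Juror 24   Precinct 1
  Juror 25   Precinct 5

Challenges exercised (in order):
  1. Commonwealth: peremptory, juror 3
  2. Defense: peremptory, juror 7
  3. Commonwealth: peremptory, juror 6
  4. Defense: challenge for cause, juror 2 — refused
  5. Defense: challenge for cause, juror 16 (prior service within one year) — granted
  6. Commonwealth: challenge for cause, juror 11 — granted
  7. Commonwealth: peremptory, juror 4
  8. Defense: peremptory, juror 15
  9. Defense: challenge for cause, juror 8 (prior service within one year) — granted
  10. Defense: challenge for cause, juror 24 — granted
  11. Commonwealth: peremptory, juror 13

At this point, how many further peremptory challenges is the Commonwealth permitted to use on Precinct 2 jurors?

Commonwealth peremptories so far: #3, #6, #4, #13 — 4 of 9 used, 5 left overall.
Against Precinct 2: #3 — 1 used; per-precinct cap 2 leaves 1.
Binding limit: min(5, 1) = 1.

1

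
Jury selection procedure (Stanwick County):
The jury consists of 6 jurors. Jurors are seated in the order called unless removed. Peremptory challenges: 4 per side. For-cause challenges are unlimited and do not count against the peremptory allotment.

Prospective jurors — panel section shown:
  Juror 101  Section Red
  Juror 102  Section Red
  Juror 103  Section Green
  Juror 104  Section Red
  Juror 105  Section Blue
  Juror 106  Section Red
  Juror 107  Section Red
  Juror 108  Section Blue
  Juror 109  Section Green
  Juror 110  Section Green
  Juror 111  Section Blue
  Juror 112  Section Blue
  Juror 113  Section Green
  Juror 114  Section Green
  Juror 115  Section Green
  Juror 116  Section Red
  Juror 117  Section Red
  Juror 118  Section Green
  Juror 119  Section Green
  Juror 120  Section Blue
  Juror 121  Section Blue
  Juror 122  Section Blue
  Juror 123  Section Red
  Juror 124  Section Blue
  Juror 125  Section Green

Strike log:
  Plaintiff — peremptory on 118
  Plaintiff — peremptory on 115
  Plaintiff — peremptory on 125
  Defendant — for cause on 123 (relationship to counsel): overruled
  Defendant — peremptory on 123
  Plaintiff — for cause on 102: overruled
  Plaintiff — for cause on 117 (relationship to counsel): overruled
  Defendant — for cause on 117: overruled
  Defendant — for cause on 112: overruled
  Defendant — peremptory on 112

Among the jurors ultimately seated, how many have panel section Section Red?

Removed: #112, #115, #118, #123, #125.
Seated jurors 1–6: #101, #102, #103, #104, #105, #106.
Of those, in Section Red: #101, #102, #104, #106 → 4.

4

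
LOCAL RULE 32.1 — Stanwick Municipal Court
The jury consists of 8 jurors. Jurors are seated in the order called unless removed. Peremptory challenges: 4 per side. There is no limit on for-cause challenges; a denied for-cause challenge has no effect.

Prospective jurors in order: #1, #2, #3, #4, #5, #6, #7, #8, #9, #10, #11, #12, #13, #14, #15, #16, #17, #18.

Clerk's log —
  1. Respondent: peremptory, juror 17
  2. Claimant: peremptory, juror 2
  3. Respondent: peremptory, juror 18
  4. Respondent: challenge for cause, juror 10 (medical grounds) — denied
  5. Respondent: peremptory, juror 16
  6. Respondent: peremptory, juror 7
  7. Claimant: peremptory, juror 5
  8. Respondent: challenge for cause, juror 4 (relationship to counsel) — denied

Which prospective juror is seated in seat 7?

10

Removed: #2, #5, #7, #16, #17, #18. (#4, #10 stay — for-cause denied.)
Filling seats in venire order through position 7: #1, #3, #4, #6, #8, #9, #10.
So seat 7 is #10.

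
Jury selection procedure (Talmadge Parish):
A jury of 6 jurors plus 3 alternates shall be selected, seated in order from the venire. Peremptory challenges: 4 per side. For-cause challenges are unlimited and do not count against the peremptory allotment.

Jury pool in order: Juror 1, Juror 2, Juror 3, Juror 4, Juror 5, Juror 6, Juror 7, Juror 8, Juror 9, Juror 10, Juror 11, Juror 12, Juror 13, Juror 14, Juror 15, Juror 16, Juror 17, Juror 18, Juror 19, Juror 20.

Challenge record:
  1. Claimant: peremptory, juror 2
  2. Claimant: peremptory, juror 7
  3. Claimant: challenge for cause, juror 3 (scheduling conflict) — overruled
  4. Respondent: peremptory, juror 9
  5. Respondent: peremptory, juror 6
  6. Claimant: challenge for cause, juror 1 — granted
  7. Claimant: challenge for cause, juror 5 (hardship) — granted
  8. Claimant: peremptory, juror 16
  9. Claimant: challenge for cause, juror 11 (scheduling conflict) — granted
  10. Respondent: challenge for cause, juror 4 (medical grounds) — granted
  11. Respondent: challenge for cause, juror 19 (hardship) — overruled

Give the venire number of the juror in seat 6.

Removed: #1, #2, #4, #5, #6, #7, #9, #11, #16. (#3, #19 stay — for-cause denied.)
Filling seats in venire order through position 6: #3, #8, #10, #12, #13, #14.
So seat 6 is #14.

14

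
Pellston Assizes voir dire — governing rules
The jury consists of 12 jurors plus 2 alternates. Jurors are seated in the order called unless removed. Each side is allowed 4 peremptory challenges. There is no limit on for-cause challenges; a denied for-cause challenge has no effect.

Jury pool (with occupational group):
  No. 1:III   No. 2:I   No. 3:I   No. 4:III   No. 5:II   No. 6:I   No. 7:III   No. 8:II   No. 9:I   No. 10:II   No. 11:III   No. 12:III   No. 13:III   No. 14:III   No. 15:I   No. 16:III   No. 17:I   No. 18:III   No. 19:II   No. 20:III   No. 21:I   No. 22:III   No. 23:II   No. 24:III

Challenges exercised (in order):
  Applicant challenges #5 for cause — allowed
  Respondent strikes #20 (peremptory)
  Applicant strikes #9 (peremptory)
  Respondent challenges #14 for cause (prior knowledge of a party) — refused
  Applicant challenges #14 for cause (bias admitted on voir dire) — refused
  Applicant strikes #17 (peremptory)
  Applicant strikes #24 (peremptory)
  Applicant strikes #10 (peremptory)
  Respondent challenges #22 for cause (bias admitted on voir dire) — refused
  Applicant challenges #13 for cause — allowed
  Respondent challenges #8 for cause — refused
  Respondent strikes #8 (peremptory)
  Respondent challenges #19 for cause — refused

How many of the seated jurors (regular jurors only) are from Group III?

8

Removed: #5, #8, #9, #10, #13, #17, #20, #24.
Seated jurors 1–12: #1, #2, #3, #4, #6, #7, #11, #12, #14, #15, #16, #18 (alternates #19, #21 not counted).
Of those, in Group III: #1, #4, #7, #11, #12, #14, #16, #18 → 8.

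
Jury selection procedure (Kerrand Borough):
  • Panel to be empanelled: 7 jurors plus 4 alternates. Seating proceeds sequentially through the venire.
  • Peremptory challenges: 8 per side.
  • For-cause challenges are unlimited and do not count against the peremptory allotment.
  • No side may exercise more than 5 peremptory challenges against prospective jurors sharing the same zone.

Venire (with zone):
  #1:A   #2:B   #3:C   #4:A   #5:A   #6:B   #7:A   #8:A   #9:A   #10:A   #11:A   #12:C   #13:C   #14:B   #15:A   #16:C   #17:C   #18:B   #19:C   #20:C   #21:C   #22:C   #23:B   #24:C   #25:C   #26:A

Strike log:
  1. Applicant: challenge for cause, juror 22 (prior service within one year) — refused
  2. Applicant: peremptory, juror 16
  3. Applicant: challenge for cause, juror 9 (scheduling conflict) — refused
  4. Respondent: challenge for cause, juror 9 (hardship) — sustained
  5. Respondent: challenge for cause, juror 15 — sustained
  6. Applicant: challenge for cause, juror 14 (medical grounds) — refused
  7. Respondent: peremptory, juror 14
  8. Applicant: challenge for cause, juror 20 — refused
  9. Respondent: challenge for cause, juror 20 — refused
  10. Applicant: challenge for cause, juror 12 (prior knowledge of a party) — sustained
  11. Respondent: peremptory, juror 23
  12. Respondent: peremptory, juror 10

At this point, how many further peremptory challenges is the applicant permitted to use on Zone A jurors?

5

Applicant peremptories so far: #16 — 1 of 8 used, 7 left overall.
Against Zone A: none yet — per-zone cap 5 leaves 5.
Binding limit: min(7, 5) = 5.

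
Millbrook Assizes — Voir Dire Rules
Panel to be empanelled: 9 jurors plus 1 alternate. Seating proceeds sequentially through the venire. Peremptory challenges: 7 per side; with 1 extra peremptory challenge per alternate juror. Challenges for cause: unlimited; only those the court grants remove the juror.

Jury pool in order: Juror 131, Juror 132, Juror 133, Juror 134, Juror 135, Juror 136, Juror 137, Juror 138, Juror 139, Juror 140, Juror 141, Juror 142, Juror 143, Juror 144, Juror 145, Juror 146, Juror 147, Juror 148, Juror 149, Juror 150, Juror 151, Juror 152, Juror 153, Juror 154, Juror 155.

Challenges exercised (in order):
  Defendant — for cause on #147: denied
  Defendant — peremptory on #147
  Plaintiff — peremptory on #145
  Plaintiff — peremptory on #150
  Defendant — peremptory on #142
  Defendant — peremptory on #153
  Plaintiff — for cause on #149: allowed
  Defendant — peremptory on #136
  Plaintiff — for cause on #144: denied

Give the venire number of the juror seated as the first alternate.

141

Removed: #136, #142, #145, #147, #149, #150, #153. (#144 stays — for-cause denied.)
Seating in order: seats 1–9 → #131, #132, #133, #134, #135, #137, #138, #139, #140; alternates → #141.
So alternate 1 is #141.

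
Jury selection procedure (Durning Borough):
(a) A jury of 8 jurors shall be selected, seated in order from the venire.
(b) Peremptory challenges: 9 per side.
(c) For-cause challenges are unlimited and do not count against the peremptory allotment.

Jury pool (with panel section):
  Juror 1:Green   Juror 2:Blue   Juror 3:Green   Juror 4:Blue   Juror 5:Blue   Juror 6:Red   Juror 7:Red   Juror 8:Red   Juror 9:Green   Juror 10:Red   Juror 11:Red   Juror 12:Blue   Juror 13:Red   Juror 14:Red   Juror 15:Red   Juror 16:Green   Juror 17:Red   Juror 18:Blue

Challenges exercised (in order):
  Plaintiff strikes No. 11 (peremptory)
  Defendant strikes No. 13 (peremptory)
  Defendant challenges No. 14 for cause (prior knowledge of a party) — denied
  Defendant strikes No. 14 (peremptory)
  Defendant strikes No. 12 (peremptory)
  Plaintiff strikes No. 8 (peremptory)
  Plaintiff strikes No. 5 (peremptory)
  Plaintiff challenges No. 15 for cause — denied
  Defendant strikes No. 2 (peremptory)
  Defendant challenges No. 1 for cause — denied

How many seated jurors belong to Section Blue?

1

Removed: #2, #5, #8, #11, #12, #13, #14.
Seated jurors 1–8: #1, #3, #4, #6, #7, #9, #10, #15.
Of those, in Section Blue: #4 → 1.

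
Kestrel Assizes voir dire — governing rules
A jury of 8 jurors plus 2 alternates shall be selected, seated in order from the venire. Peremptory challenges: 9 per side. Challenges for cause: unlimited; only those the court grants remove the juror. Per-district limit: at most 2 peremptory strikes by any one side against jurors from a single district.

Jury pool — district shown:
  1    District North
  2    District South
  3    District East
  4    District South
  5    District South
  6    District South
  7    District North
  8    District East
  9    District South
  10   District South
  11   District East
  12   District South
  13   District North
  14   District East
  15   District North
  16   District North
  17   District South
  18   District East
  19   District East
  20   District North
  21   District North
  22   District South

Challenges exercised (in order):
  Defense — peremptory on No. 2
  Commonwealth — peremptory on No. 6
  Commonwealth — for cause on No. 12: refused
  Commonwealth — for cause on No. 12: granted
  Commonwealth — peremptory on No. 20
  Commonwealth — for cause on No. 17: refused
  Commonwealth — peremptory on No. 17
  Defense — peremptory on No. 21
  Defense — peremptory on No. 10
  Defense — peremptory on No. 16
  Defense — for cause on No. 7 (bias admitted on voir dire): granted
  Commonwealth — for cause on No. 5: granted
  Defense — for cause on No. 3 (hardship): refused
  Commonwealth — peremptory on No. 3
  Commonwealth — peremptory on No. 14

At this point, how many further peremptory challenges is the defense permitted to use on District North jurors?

0

Defense peremptories so far: #2, #21, #10, #16 — 4 of 9 used, 5 left overall.
Against District North: #21, #16 — 2 used; per-district cap 2 leaves 0.
Binding limit: min(5, 0) = 0.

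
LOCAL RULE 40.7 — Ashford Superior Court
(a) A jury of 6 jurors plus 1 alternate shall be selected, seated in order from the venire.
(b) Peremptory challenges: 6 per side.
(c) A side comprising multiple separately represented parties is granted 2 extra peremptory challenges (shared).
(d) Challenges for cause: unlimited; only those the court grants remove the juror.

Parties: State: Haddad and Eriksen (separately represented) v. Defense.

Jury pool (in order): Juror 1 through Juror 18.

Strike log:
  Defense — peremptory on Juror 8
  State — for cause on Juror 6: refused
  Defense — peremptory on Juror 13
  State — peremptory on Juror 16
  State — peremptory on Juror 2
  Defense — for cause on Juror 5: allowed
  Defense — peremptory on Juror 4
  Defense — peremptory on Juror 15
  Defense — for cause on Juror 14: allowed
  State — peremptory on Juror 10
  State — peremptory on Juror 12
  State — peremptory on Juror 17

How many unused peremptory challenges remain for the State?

State allotment: 6 base + 2 multi-party = 8.
State peremptories used: #16, #2, #10, #12, #17 — 5 (the for-cause on #6 doesn't count).
Remaining: 8 − 5 = 3.

3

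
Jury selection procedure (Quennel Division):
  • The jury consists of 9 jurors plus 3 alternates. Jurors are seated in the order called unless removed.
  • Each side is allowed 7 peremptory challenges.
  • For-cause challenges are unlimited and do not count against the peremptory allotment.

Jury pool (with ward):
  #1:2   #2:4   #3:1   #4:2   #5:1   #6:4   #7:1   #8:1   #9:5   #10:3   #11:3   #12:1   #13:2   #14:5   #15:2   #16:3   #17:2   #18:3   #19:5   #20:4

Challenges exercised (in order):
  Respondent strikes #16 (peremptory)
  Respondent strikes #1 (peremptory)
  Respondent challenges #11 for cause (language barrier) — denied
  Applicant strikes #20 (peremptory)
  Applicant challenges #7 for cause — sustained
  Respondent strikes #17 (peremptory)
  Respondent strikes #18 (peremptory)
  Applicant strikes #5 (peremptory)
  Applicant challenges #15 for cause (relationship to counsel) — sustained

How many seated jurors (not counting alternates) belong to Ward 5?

1

Removed: #1, #5, #7, #15, #16, #17, #18, #20.
Seated jurors 1–9: #2, #3, #4, #6, #8, #9, #10, #11, #12 (alternates #13, #14, #19 not counted).
Of those, in Ward 5: #9 → 1.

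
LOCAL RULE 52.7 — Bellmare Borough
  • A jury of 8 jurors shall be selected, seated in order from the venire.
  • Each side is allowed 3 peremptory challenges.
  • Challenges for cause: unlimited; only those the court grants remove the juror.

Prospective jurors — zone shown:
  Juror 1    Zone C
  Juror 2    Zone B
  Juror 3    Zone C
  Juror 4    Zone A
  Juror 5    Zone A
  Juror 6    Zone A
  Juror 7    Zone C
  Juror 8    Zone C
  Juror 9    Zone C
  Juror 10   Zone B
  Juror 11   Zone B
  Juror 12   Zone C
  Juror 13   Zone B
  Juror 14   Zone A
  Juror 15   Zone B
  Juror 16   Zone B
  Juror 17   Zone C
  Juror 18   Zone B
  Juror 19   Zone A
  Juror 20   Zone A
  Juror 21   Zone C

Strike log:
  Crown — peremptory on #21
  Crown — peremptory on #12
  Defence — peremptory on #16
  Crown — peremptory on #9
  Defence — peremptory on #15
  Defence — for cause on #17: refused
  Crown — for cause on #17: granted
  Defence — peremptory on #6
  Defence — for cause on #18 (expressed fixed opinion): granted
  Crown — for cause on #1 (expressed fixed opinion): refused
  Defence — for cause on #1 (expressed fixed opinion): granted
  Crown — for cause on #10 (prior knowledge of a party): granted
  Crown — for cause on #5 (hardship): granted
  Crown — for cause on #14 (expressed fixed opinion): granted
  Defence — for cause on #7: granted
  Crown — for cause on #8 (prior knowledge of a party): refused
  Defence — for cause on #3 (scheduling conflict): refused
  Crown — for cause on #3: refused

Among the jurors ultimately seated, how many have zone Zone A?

Removed: #1, #5, #6, #7, #9, #10, #12, #14, #15, #16, #17, #18, #21.
Seated jurors 1–8: #2, #3, #4, #8, #11, #13, #19, #20.
Of those, in Zone A: #4, #19, #20 → 3.

3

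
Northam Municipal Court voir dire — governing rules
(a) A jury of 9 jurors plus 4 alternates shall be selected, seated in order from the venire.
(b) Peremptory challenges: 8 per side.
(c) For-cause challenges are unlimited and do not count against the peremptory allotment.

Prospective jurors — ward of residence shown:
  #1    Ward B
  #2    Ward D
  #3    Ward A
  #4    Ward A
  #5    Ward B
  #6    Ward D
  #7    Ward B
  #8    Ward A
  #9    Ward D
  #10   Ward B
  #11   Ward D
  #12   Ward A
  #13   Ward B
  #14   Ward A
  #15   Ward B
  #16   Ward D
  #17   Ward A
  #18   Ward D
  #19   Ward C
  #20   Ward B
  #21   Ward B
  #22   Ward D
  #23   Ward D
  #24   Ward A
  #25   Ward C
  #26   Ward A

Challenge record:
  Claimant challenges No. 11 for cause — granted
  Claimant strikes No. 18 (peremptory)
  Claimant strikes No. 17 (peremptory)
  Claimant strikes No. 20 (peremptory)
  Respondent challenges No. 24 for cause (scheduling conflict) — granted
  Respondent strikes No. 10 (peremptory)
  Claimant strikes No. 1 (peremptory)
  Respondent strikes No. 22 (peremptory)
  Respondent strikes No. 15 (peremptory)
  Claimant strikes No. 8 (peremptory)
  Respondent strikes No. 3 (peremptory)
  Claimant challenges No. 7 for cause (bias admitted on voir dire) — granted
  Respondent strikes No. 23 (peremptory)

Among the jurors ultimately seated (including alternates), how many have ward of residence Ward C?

2

Removed: #1, #3, #7, #8, #10, #11, #15, #17, #18, #20, #22, #23, #24.
Seated (13 incl. alternates): #2, #4, #5, #6, #9, #12, #13, #14, #16, #19, #21, #25, #26.
Of those, in Ward C: #19, #25 → 2.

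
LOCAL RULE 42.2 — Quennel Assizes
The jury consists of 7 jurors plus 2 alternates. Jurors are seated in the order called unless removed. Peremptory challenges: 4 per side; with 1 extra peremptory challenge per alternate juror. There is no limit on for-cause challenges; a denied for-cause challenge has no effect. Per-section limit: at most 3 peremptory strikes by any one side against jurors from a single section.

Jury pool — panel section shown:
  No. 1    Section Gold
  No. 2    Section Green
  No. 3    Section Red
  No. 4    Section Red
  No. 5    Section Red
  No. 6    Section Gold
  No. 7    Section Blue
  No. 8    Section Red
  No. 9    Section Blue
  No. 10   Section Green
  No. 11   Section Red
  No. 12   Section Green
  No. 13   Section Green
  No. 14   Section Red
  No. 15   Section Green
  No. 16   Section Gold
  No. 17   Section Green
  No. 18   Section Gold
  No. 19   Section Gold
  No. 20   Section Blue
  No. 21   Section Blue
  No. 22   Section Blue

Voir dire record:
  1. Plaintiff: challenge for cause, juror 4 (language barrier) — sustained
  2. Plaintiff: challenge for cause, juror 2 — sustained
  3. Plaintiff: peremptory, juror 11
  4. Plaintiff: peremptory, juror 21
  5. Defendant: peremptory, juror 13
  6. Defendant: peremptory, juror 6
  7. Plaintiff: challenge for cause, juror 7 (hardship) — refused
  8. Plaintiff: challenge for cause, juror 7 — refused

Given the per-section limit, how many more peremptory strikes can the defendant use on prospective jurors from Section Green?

Defendant peremptories so far: #13, #6 — 2 of 6 used, 4 left overall.
Against Section Green: #13 — 1 used; per-section cap 3 leaves 2.
Binding limit: min(4, 2) = 2.

2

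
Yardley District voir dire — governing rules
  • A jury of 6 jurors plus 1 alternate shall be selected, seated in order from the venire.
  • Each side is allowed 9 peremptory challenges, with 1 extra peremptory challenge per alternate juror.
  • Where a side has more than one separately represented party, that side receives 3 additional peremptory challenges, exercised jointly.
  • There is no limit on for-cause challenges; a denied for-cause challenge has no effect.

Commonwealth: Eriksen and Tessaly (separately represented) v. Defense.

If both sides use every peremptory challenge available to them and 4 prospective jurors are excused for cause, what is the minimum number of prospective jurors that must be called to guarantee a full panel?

Seats to fill: 6 + 1 alternates = 7.
Peremptories — Commonwealth: 9 + 1×1 + 3 = 13; Defense: 9 + 1×1 = 10; total 23.
For-cause removals: 4.
Minimum venire: 7 + 23 + 4 = 34.

34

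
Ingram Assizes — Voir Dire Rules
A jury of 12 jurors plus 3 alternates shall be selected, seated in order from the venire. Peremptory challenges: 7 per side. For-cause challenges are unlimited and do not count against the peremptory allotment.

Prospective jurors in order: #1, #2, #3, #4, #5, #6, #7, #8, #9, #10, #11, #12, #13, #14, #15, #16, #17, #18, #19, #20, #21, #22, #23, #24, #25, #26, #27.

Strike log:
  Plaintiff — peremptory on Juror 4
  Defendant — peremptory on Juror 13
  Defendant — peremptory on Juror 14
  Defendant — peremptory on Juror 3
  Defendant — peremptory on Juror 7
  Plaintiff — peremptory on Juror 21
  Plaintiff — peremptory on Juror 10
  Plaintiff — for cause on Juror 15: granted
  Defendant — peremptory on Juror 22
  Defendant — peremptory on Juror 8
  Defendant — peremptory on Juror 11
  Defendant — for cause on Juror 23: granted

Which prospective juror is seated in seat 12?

24

Removed: #3, #4, #7, #8, #10, #11, #13, #14, #15, #21, #22, #23.
Seating in order: seats 1–12 → #1, #2, #5, #6, #9, #12, #16, #17, #18, #19, #20, #24; alternates → #25, #26, #27.
So seat 12 is #24.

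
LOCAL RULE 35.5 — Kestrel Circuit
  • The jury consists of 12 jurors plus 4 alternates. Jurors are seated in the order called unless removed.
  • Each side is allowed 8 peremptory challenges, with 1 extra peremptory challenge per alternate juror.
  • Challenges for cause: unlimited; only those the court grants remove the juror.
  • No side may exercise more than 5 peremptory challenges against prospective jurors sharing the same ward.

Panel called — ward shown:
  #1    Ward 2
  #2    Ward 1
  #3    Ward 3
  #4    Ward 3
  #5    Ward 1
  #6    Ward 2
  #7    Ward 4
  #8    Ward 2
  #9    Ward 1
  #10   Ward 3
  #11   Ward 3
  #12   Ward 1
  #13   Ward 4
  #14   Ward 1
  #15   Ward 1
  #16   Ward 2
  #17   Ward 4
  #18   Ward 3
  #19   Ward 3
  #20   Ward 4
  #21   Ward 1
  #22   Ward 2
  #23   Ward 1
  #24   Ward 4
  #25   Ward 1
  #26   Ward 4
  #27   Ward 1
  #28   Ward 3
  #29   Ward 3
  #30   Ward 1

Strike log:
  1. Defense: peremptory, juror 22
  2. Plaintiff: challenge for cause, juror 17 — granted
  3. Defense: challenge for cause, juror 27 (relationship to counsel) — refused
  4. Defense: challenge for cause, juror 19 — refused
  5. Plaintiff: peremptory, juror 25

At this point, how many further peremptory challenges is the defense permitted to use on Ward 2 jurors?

Defense peremptories so far: #22 — 1 of 12 used, 11 left overall.
Against Ward 2: #22 — 1 used; per-ward cap 5 leaves 4.
Binding limit: min(11, 4) = 4.

4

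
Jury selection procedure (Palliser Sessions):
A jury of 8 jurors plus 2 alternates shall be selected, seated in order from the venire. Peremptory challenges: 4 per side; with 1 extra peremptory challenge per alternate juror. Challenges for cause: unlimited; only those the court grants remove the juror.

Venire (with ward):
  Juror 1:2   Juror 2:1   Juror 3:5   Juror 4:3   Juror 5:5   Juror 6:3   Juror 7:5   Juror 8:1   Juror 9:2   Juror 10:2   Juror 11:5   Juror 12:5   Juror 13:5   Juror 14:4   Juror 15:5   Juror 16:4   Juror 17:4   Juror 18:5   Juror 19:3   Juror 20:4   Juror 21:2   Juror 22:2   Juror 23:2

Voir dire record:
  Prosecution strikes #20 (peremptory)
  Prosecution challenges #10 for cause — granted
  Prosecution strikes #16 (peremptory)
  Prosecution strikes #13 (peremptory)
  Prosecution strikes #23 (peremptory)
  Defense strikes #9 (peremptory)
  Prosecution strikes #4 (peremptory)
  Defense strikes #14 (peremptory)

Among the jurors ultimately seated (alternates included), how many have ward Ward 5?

6

Removed: #4, #9, #10, #13, #14, #16, #20, #23.
Seated (10 incl. alternates): #1, #2, #3, #5, #6, #7, #8, #11, #12, #15.
Of those, in Ward 5: #3, #5, #7, #11, #12, #15 → 6.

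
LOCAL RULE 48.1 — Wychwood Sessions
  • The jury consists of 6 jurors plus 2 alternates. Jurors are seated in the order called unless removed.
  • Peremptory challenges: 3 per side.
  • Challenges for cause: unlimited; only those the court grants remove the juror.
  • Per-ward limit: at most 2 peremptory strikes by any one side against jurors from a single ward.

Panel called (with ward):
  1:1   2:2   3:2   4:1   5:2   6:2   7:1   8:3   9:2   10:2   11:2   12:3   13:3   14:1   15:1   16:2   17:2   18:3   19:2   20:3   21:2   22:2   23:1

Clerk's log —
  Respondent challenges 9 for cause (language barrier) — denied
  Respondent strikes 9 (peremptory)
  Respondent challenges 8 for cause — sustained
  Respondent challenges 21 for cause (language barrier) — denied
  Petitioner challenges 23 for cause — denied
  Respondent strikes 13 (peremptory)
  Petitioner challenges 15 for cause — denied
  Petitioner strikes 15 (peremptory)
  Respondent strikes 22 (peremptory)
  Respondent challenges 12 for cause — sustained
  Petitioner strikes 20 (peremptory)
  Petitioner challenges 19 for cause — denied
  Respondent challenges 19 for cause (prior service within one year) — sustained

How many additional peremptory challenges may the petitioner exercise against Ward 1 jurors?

Petitioner peremptories so far: #15, #20 — 2 of 3 used, 1 left overall.
Against Ward 1: #15 — 1 used; per-ward cap 2 leaves 1.
Binding limit: min(1, 1) = 1.

1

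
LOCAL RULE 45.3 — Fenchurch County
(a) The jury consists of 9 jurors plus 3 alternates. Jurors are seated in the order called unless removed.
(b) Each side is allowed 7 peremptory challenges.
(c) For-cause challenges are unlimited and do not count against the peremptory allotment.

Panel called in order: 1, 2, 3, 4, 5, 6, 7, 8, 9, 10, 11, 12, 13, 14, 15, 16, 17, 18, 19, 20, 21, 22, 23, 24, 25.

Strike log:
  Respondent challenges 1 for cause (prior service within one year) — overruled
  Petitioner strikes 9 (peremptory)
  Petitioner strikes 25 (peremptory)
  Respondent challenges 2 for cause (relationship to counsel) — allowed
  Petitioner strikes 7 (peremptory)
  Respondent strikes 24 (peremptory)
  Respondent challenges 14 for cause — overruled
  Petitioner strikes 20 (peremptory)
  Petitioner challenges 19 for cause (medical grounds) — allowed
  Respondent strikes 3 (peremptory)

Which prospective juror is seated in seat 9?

Removed: #2, #3, #7, #9, #19, #20, #24, #25. (#1, #14 stay — for-cause denied.)
Seating in order: seats 1–9 → #1, #4, #5, #6, #8, #10, #11, #12, #13; alternates → #14, #15, #16.
So seat 9 is #13.

13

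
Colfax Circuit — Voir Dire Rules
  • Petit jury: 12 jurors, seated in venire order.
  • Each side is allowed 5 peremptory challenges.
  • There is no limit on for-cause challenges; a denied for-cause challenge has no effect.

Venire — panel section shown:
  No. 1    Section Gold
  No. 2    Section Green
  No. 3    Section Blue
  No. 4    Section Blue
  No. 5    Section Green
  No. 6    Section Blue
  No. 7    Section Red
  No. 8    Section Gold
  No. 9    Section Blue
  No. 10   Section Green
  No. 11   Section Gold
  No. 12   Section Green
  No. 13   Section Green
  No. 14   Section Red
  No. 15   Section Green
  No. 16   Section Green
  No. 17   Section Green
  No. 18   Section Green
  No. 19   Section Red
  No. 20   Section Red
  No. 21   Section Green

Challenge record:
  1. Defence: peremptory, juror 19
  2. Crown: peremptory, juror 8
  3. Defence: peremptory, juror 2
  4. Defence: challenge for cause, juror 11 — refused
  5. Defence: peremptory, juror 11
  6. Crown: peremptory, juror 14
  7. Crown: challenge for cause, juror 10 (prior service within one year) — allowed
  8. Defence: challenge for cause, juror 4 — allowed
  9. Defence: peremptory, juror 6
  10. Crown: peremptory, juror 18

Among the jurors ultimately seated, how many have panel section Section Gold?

1

Removed: #2, #4, #6, #8, #10, #11, #14, #18, #19.
Seated jurors 1–12: #1, #3, #5, #7, #9, #12, #13, #15, #16, #17, #20, #21.
Of those, in Section Gold: #1 → 1.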